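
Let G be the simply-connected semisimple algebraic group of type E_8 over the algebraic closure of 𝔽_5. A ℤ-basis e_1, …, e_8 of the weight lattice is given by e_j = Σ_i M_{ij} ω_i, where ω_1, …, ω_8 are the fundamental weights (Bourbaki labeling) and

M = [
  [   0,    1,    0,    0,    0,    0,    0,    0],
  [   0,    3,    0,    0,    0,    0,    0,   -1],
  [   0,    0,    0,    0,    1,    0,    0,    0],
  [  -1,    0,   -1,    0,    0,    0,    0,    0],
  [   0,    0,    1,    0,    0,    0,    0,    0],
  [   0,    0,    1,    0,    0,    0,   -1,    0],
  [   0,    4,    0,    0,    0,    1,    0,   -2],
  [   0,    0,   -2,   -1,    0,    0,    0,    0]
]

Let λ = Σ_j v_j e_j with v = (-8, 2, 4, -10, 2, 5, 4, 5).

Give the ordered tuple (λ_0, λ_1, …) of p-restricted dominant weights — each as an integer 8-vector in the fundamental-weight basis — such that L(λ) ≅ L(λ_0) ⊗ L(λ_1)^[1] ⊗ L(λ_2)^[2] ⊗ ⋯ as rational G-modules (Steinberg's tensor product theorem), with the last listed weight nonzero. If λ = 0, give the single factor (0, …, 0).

ω-coordinates c = M·v, v = (-8, 2, 4, -10, 2, 5, 4, 5):
  c_1 = (0)·(-8) + (1)·(2) + (0)·(4) + (0)·(-10) + (0)·(2) + (0)·(5) + (0)·(4) + (0)·(5) = 2
  c_2 = (0)·(-8) + (3)·(2) + (0)·(4) + (0)·(-10) + (0)·(2) + (0)·(5) + (0)·(4) + (-1)·(5) = 1
  c_3 = (0)·(-8) + (0)·(2) + (0)·(4) + (0)·(-10) + (1)·(2) + (0)·(5) + (0)·(4) + (0)·(5) = 2
  c_4 = (-1)·(-8) + (0)·(2) + (-1)·(4) + (0)·(-10) + (0)·(2) + (0)·(5) + (0)·(4) + (0)·(5) = 4
  c_5 = (0)·(-8) + (0)·(2) + (1)·(4) + (0)·(-10) + (0)·(2) + (0)·(5) + (0)·(4) + (0)·(5) = 4
  c_6 = (0)·(-8) + (0)·(2) + (1)·(4) + (0)·(-10) + (0)·(2) + (0)·(5) + (-1)·(4) + (0)·(5) = 0
  c_7 = (0)·(-8) + (4)·(2) + (0)·(4) + (0)·(-10) + (0)·(2) + (1)·(5) + (0)·(4) + (-2)·(5) = 3
  c_8 = (0)·(-8) + (0)·(2) + (-2)·(4) + (-1)·(-10) + (0)·(2) + (0)·(5) + (0)·(4) + (0)·(5) = 2
p = 5; digits c_i = Σ_j d_{ij}·5^j, 0 ≤ d_{ij} < 5:
  c_1 = 2 = 2·5^0
  c_2 = 1 = 1·5^0
  c_3 = 2 = 2·5^0
  c_4 = 4 = 4·5^0
  c_5 = 4 = 4·5^0
  c_6 = 0
  c_7 = 3 = 3·5^0
  c_8 = 2 = 2·5^0
λ_0 = (2, 1, 2, 4, 4, 0, 3, 2)

((2, 1, 2, 4, 4, 0, 3, 2),)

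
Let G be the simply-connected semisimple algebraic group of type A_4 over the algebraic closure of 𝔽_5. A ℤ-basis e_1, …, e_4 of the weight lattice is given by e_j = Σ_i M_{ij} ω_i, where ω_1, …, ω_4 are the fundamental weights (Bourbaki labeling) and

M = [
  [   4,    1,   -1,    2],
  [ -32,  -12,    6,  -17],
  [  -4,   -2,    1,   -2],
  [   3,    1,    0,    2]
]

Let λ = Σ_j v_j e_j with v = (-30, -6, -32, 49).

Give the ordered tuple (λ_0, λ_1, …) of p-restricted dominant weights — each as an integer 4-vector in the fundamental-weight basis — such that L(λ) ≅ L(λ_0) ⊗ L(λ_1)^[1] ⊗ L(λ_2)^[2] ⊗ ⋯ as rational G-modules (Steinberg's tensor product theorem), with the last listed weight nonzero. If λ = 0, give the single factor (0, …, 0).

((4, 2, 2, 2), (0, 1, 0, 0))

Converting to the ω-basis (c_i = row i of M dotted with v = (-30, -6, -32, 49)):
  c_1 = 4*-30 + 1*-6 + -1*-32 + 2*49 = 4
  c_2 = -32*-30 + -12*-6 + 6*-32 + -17*49 = 7
  c_3 = -4*-30 + -2*-6 + 1*-32 + -2*49 = 2
  c_4 = 3*-30 + 1*-6 + 0*-32 + 2*49 = 2
p = 5; digits c_i = Σ_j d_{ij}·5^j, 0 ≤ d_{ij} < 5:
  c_1 = 4 = 4·5^0
  c_2 = 7 = 2·5^0 + 1·5^1
  c_3 = 2 = 2·5^0
  c_4 = 2 = 2·5^0
λ_0 = (4, 2, 2, 2)
λ_1 = (0, 1, 0, 0)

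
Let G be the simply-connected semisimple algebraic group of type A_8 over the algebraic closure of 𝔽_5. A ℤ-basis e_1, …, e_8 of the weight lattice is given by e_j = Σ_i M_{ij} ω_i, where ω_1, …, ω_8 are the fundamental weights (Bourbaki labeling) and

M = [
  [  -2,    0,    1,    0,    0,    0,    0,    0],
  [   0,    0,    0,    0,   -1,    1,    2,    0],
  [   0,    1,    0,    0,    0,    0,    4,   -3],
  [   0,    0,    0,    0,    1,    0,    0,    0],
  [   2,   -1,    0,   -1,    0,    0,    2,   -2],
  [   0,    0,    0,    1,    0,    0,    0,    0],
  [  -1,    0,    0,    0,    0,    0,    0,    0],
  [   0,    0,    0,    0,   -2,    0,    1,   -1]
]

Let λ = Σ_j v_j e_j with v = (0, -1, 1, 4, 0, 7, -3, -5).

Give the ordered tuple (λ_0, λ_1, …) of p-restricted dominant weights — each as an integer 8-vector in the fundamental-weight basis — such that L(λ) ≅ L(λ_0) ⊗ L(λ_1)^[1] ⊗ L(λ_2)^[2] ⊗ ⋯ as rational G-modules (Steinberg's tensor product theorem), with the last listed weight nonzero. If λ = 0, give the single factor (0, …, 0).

Change of basis e → ω: c = M·v where v = (0, -1, 1, 4, 0, 7, -3, -5):
  c_1 = (-2)·(0) + (0)·(-1) + 1·1 + 0·4 + 0·0 + 0·7 + (0)·(-3) + (0)·(-5) = 1
  c_2 = 0·0 + (0)·(-1) + 0·1 + 0·4 + (-1)·(0) + 1·7 + (2)·(-3) + (0)·(-5) = 1
  c_3 = 0·0 + (1)·(-1) + 0·1 + 0·4 + 0·0 + 0·7 + (4)·(-3) + (-3)·(-5) = 2
  c_4 = 0·0 + (0)·(-1) + 0·1 + 0·4 + 1·0 + 0·7 + (0)·(-3) + (0)·(-5) = 0
  c_5 = 2·0 + (-1)·(-1) + 0·1 + (-1)·(4) + 0·0 + 0·7 + (2)·(-3) + (-2)·(-5) = 1
  c_6 = 0·0 + (0)·(-1) + 0·1 + 1·4 + 0·0 + 0·7 + (0)·(-3) + (0)·(-5) = 4
  c_7 = (-1)·(0) + (0)·(-1) + 0·1 + 0·4 + 0·0 + 0·7 + (0)·(-3) + (0)·(-5) = 0
  c_8 = 0·0 + (0)·(-1) + 0·1 + 0·4 + (-2)·(0) + 0·7 + (1)·(-3) + (-1)·(-5) = 2
Expand coordinatewise in base 5:
  c_1 = 1 = 1·5^0
  c_2 = 1 = 1·5^0
  c_3 = 2 = 2·5^0
  c_4 = 0
  c_5 = 1 = 1·5^0
  c_6 = 4 = 4·5^0
  c_7 = 0
  c_8 = 2 = 2·5^0
λ_0 = (1, 1, 2, 0, 1, 4, 0, 2)

((1, 1, 2, 0, 1, 4, 0, 2),)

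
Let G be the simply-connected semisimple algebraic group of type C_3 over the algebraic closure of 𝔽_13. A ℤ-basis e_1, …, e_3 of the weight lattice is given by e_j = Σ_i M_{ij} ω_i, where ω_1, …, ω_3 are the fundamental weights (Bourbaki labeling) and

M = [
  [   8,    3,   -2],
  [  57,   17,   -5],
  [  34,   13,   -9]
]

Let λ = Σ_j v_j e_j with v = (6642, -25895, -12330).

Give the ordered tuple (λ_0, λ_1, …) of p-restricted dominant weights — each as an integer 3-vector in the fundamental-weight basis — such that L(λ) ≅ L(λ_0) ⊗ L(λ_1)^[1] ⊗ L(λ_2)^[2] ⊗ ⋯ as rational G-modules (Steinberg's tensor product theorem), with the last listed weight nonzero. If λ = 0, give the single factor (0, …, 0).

((7, 3, 7), (8, 2, 12))

Converting to the ω-basis (c_i = row i of M dotted with v = (6642, -25895, -12330)):
  c_1 = 8*6642 + 3*-25895 + -2*-12330 = 111
  c_2 = 57*6642 + 17*-25895 + -5*-12330 = 29
  c_3 = 34*6642 + 13*-25895 + -9*-12330 = 163
Writing each c_i in base p = 13:
  c_1 = 111 = 7·13^0 + 8·13^1
  c_2 = 29 = 3·13^0 + 2·13^1
  c_3 = 163 = 7·13^0 + 12·13^1
λ_0 = (7, 3, 7)
λ_1 = (8, 2, 12)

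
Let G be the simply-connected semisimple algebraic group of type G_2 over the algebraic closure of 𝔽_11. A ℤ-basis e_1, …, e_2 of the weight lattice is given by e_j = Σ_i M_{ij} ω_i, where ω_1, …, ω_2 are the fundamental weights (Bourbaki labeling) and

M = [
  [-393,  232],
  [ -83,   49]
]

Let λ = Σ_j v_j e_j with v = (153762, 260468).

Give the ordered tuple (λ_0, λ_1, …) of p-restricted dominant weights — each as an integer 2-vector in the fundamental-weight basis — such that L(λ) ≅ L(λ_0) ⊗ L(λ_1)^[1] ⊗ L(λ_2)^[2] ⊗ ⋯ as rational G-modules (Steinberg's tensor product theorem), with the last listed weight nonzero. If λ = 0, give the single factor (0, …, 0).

Change of basis e → ω: c = M·v where v = (153762, 260468):
  c_1 = (-393)·(153762) + (232)·(260468) = 110
  c_2 = (-83)·(153762) + (49)·(260468) = 686
p = 11; digits c_i = Σ_j d_{ij}·11^j, 0 ≤ d_{ij} < 11:
  c_1 = 110 = 0·11^0 + 10·11^1
  c_2 = 686 = 4·11^0 + 7·11^1 + 5·11^2
Factor λ_0 = (0, 4)
Factor λ_1 = (10, 7)
Factor λ_2 = (0, 5)

((0, 4), (10, 7), (0, 5))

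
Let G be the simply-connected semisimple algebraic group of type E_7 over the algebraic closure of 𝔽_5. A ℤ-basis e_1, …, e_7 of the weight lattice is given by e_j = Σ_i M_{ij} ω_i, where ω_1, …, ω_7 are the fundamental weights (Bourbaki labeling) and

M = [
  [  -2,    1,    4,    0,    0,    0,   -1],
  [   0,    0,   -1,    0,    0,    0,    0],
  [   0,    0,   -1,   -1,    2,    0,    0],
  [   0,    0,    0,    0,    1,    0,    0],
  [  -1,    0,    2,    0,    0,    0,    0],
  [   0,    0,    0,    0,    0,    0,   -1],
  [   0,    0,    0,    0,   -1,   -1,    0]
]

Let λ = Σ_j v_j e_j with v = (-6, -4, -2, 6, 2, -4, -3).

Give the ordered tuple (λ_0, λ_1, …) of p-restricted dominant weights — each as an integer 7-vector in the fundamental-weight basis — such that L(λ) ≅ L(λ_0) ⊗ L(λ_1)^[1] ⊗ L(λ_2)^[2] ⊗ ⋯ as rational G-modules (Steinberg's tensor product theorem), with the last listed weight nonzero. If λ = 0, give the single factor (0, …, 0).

Converting to the ω-basis (c_i = row i of M dotted with v = (-6, -4, -2, 6, 2, -4, -3)):
  c_1 = (-2)·(-6) + (1)·(-4) + (4)·(-2) + (0)·(6) + (0)·(2) + (0)·(-4) + (-1)·(-3) = 3
  c_2 = (0)·(-6) + (0)·(-4) + (-1)·(-2) + (0)·(6) + (0)·(2) + (0)·(-4) + (0)·(-3) = 2
  c_3 = (0)·(-6) + (0)·(-4) + (-1)·(-2) + (-1)·(6) + (2)·(2) + (0)·(-4) + (0)·(-3) = 0
  c_4 = (0)·(-6) + (0)·(-4) + (0)·(-2) + (0)·(6) + (1)·(2) + (0)·(-4) + (0)·(-3) = 2
  c_5 = (-1)·(-6) + (0)·(-4) + (2)·(-2) + (0)·(6) + (0)·(2) + (0)·(-4) + (0)·(-3) = 2
  c_6 = (0)·(-6) + (0)·(-4) + (0)·(-2) + (0)·(6) + (0)·(2) + (0)·(-4) + (-1)·(-3) = 3
  c_7 = (0)·(-6) + (0)·(-4) + (0)·(-2) + (0)·(6) + (-1)·(2) + (-1)·(-4) + (0)·(-3) = 2
Expand coordinatewise in base 5:
  c_1 = 3 = 3·5^0
  c_2 = 2 = 2·5^0
  c_3 = 0
  c_4 = 2 = 2·5^0
  c_5 = 2 = 2·5^0
  c_6 = 3 = 3·5^0
  c_7 = 2 = 2·5^0
Factor λ_0 = (3, 2, 0, 2, 2, 3, 2)

((3, 2, 0, 2, 2, 3, 2),)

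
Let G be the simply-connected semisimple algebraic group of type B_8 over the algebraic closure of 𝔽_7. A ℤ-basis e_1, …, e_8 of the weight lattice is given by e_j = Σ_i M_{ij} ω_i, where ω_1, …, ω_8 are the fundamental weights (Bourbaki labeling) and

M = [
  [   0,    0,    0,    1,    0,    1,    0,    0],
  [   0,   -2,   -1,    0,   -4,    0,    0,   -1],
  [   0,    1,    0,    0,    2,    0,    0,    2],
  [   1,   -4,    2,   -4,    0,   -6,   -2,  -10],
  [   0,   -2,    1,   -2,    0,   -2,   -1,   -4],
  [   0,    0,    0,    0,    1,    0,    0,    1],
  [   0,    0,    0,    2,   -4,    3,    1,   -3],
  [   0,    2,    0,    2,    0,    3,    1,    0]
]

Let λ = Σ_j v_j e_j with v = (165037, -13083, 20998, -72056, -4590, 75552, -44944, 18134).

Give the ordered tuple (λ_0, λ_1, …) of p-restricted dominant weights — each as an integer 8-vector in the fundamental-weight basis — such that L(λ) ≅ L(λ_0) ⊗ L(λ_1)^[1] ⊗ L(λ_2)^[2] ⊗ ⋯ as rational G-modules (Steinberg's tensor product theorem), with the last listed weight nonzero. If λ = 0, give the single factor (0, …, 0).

((3, 4, 5, 4, 1, 6, 4, 3), (2, 0, 5, 4, 5, 2, 5, 2), (1, 5, 5, 1, 4, 3, 3, 2), (3, 1, 5, 1, 1, 4, 4, 5), (1, 2, 5, 1, 5, 5, 0, 4))

Compute c_i = Σ_j M_{ij} v_j with v = (165037, -13083, 20998, -72056, -4590, 75552, -44944, 18134):
  c_1 = (0)·(165037) + (0)·(-13083) + (0)·(20998) + (1)·(-72056) + (0)·(-4590) + (1)·(75552) + (0)·(-44944) + (0)·(18134) = 3496
  c_2 = (0)·(165037) + (-2)·(-13083) + (-1)·(20998) + (0)·(-72056) + (-4)·(-4590) + (0)·(75552) + (0)·(-44944) + (-1)·(18134) = 5394
  c_3 = (0)·(165037) + (1)·(-13083) + (0)·(20998) + (0)·(-72056) + (2)·(-4590) + (0)·(75552) + (0)·(-44944) + (2)·(18134) = 14005
  c_4 = (1)·(165037) + (-4)·(-13083) + (2)·(20998) + (-4)·(-72056) + (0)·(-4590) + (-6)·(75552) + (-2)·(-44944) + (-10)·(18134) = 2825
  c_5 = (0)·(165037) + (-2)·(-13083) + (1)·(20998) + (-2)·(-72056) + (0)·(-4590) + (-2)·(75552) + (-1)·(-44944) + (-4)·(18134) = 12580
  c_6 = (0)·(165037) + (0)·(-13083) + (0)·(20998) + (0)·(-72056) + (1)·(-4590) + (0)·(75552) + (0)·(-44944) + (1)·(18134) = 13544
  c_7 = (0)·(165037) + (0)·(-13083) + (0)·(20998) + (2)·(-72056) + (-4)·(-4590) + (3)·(75552) + (1)·(-44944) + (-3)·(18134) = 1558
  c_8 = (0)·(165037) + (2)·(-13083) + (0)·(20998) + (2)·(-72056) + (0)·(-4590) + (3)·(75552) + (1)·(-44944) + (0)·(18134) = 11434
Expand coordinatewise in base 7:
  c_1 = 3496 = 3·7^0 + 2·7^1 + 1·7^2 + 3·7^3 + 1·7^4
  c_2 = 5394 = 4·7^0 + 0·7^1 + 5·7^2 + 1·7^3 + 2·7^4
  c_3 = 14005 = 5·7^0 + 5·7^1 + 5·7^2 + 5·7^3 + 5·7^4
  c_4 = 2825 = 4·7^0 + 4·7^1 + 1·7^2 + 1·7^3 + 1·7^4
  c_5 = 12580 = 1·7^0 + 5·7^1 + 4·7^2 + 1·7^3 + 5·7^4
  c_6 = 13544 = 6·7^0 + 2·7^1 + 3·7^2 + 4·7^3 + 5·7^4
  c_7 = 1558 = 4·7^0 + 5·7^1 + 3·7^2 + 4·7^3
  c_8 = 11434 = 3·7^0 + 2·7^1 + 2·7^2 + 5·7^3 + 4·7^4
λ_0 = (3, 4, 5, 4, 1, 6, 4, 3)
λ_1 = (2, 0, 5, 4, 5, 2, 5, 2)
λ_2 = (1, 5, 5, 1, 4, 3, 3, 2)
λ_3 = (3, 1, 5, 1, 1, 4, 4, 5)
λ_4 = (1, 2, 5, 1, 5, 5, 0, 4)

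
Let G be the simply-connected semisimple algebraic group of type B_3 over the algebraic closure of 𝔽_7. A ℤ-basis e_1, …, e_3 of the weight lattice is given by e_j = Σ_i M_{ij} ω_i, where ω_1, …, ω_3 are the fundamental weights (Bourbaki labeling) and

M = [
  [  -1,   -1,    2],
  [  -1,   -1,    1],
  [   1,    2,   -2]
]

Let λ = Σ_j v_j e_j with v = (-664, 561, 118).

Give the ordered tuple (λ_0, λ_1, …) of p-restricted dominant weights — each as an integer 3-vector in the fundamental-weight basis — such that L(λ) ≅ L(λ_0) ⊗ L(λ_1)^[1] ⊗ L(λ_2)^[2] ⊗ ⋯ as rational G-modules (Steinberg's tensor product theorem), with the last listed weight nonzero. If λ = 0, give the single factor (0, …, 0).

ω-coordinates c = M·v, v = (-664, 561, 118):
  c_1 = (-1)·(-664) + (-1)·(561) + (2)·(118) = 339
  c_2 = (-1)·(-664) + (-1)·(561) + (1)·(118) = 221
  c_3 = (1)·(-664) + (2)·(561) + (-2)·(118) = 222
p = 7; digits c_i = Σ_j d_{ij}·7^j, 0 ≤ d_{ij} < 7:
  c_1 = 339 = 3·7^0 + 6·7^1 + 6·7^2
  c_2 = 221 = 4·7^0 + 3·7^1 + 4·7^2
  c_3 = 222 = 5·7^0 + 3·7^1 + 4·7^2
Factor λ_0 = (3, 4, 5)
Factor λ_1 = (6, 3, 3)
Factor λ_2 = (6, 4, 4)

((3, 4, 5), (6, 3, 3), (6, 4, 4))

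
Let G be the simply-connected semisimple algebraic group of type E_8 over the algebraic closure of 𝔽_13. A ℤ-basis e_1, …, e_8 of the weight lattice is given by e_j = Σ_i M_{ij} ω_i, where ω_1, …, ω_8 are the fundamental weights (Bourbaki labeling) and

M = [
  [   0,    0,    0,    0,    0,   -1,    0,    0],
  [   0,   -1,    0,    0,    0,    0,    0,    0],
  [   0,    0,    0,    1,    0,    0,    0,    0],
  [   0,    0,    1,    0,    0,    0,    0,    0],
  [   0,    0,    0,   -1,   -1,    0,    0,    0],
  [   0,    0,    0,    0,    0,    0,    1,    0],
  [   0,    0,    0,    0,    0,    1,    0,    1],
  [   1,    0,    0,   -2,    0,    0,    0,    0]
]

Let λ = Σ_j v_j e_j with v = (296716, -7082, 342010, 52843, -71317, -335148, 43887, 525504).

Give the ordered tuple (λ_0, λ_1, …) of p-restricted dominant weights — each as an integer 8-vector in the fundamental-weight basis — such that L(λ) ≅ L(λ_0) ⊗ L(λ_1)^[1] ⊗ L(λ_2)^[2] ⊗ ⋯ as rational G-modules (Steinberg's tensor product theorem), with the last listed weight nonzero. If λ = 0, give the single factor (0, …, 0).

ω-coordinates c = M·v, v = (296716, -7082, 342010, 52843, -71317, -335148, 43887, 525504):
  c_1 = 0·296716 + (0)·(-7082) + 0·342010 + 0·52843 + (0)·(-71317) + (-1)·(-335148) + 0·43887 + 0·525504 = 335148
  c_2 = 0·296716 + (-1)·(-7082) + 0·342010 + 0·52843 + (0)·(-71317) + (0)·(-335148) + 0·43887 + 0·525504 = 7082
  c_3 = 0·296716 + (0)·(-7082) + 0·342010 + 1·52843 + (0)·(-71317) + (0)·(-335148) + 0·43887 + 0·525504 = 52843
  c_4 = 0·296716 + (0)·(-7082) + 1·342010 + 0·52843 + (0)·(-71317) + (0)·(-335148) + 0·43887 + 0·525504 = 342010
  c_5 = 0·296716 + (0)·(-7082) + 0·342010 + (-1)·(52843) + (-1)·(-71317) + (0)·(-335148) + 0·43887 + 0·525504 = 18474
  c_6 = 0·296716 + (0)·(-7082) + 0·342010 + 0·52843 + (0)·(-71317) + (0)·(-335148) + 1·43887 + 0·525504 = 43887
  c_7 = 0·296716 + (0)·(-7082) + 0·342010 + 0·52843 + (0)·(-71317) + (1)·(-335148) + 0·43887 + 1·525504 = 190356
  c_8 = 1·296716 + (0)·(-7082) + 0·342010 + (-2)·(52843) + (0)·(-71317) + (0)·(-335148) + 0·43887 + 0·525504 = 191030
Base-13 expansion of each c_i:
  c_1 = 335148 = 8·13^0 + 1·13^1 + 7·13^2 + 9·13^3 + 11·13^4
  c_2 = 7082 = 10·13^0 + 11·13^1 + 2·13^2 + 3·13^3
  c_3 = 52843 = 11·13^0 + 8·13^1 + 0·13^2 + 11·13^3 + 1·13^4
  c_4 = 342010 = 6·13^0 + 9·13^1 + 8·13^2 + 12·13^3 + 11·13^4
  c_5 = 18474 = 1·13^0 + 4·13^1 + 5·13^2 + 8·13^3
  c_6 = 43887 = 12·13^0 + 8·13^1 + 12·13^2 + 6·13^3 + 1·13^4
  c_7 = 190356 = 10·13^0 + 4·13^1 + 8·13^2 + 8·13^3 + 6·13^4
  c_8 = 191030 = 8·13^0 + 4·13^1 + 12·13^2 + 8·13^3 + 6·13^4
Factor λ_0 = (8, 10, 11, 6, 1, 12, 10, 8)
Factor λ_1 = (1, 11, 8, 9, 4, 8, 4, 4)
Factor λ_2 = (7, 2, 0, 8, 5, 12, 8, 12)
Factor λ_3 = (9, 3, 11, 12, 8, 6, 8, 8)
Factor λ_4 = (11, 0, 1, 11, 0, 1, 6, 6)

((8, 10, 11, 6, 1, 12, 10, 8), (1, 11, 8, 9, 4, 8, 4, 4), (7, 2, 0, 8, 5, 12, 8, 12), (9, 3, 11, 12, 8, 6, 8, 8), (11, 0, 1, 11, 0, 1, 6, 6))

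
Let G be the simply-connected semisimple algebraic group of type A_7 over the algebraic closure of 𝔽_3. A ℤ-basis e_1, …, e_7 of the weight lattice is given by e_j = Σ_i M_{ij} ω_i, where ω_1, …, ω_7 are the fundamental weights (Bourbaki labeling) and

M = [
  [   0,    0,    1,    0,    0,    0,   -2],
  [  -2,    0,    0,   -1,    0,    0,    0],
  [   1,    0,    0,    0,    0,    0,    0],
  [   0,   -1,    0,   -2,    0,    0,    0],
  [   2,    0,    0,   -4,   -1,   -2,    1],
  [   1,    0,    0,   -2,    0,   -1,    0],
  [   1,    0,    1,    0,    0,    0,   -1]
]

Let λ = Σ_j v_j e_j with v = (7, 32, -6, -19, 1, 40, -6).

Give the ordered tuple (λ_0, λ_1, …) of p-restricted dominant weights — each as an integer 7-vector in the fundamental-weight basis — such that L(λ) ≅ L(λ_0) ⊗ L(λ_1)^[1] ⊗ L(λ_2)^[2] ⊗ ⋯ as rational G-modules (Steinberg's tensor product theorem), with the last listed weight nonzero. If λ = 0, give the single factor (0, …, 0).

((0, 2, 1, 0, 0, 2, 1), (2, 1, 2, 2, 1, 1, 2))

In the fundamental-weight basis, λ has coordinates c = M·v (v = (7, 32, -6, -19, 1, 40, -6)):
  c_1 = 0·7 + 0·32 + (1)·(-6) + (0)·(-19) + 0·1 + 0·40 + (-2)·(-6) = 6
  c_2 = (-2)·(7) + 0·32 + (0)·(-6) + (-1)·(-19) + 0·1 + 0·40 + (0)·(-6) = 5
  c_3 = 1·7 + 0·32 + (0)·(-6) + (0)·(-19) + 0·1 + 0·40 + (0)·(-6) = 7
  c_4 = 0·7 + (-1)·(32) + (0)·(-6) + (-2)·(-19) + 0·1 + 0·40 + (0)·(-6) = 6
  c_5 = 2·7 + 0·32 + (0)·(-6) + (-4)·(-19) + (-1)·(1) + (-2)·(40) + (1)·(-6) = 3
  c_6 = 1·7 + 0·32 + (0)·(-6) + (-2)·(-19) + 0·1 + (-1)·(40) + (0)·(-6) = 5
  c_7 = 1·7 + 0·32 + (1)·(-6) + (0)·(-19) + 0·1 + 0·40 + (-1)·(-6) = 7
p = 3; digits c_i = Σ_j d_{ij}·3^j, 0 ≤ d_{ij} < 3:
  c_1 = 6 = 0·3^0 + 2·3^1
  c_2 = 5 = 2·3^0 + 1·3^1
  c_3 = 7 = 1·3^0 + 2·3^1
  c_4 = 6 = 0·3^0 + 2·3^1
  c_5 = 3 = 0·3^0 + 1·3^1
  c_6 = 5 = 2·3^0 + 1·3^1
  c_7 = 7 = 1·3^0 + 2·3^1
Factor λ_0 = (0, 2, 1, 0, 0, 2, 1)
Factor λ_1 = (2, 1, 2, 2, 1, 1, 2)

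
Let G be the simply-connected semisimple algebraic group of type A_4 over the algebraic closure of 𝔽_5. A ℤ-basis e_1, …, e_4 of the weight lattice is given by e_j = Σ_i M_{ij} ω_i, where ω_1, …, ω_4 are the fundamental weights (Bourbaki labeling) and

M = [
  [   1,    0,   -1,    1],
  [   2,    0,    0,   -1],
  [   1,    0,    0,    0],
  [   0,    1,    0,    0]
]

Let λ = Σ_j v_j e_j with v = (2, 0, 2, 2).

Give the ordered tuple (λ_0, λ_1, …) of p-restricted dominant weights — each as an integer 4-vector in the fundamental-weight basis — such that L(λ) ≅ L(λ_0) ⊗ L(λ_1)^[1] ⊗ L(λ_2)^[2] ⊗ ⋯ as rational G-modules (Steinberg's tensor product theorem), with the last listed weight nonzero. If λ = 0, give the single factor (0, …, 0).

ω-coordinates c = M·v, v = (2, 0, 2, 2):
  c_1 = 1*2 + 0*0 + -1*2 + 1*2 = 2
  c_2 = 2*2 + 0*0 + 0*2 + -1*2 = 2
  c_3 = 1*2 + 0*0 + 0*2 + 0*2 = 2
  c_4 = 0*2 + 1*0 + 0*2 + 0*2 = 0
Expand coordinatewise in base 5:
  c_1 = 2 = 2·5^0
  c_2 = 2 = 2·5^0
  c_3 = 2 = 2·5^0
  c_4 = 0
p-restricted factor λ_0 = (2, 2, 2, 0)

((2, 2, 2, 0),)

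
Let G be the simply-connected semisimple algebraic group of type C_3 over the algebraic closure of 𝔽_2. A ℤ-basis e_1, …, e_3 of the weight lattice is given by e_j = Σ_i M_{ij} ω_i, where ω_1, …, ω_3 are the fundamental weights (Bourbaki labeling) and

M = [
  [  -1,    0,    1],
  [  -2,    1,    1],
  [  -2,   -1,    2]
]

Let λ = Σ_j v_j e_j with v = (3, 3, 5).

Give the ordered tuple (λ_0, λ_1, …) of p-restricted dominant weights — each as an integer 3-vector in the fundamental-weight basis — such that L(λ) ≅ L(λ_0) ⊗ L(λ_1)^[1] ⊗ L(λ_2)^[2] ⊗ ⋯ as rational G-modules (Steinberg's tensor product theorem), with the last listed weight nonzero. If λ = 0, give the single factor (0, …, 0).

((0, 0, 1), (1, 1, 0))

In the fundamental-weight basis, λ has coordinates c = M·v (v = (3, 3, 5)):
  c_1 = (-1)·(3) + (0)·(3) + (1)·(5) = 2
  c_2 = (-2)·(3) + (1)·(3) + (1)·(5) = 2
  c_3 = (-2)·(3) + (-1)·(3) + (2)·(5) = 1
Base-2 expansion of each c_i:
  c_1 = 2 = 0·2^0 + 1·2^1
  c_2 = 2 = 0·2^0 + 1·2^1
  c_3 = 1 = 1·2^0
p-restricted factor λ_0 = (0, 0, 1)
p-restricted factor λ_1 = (1, 1, 0)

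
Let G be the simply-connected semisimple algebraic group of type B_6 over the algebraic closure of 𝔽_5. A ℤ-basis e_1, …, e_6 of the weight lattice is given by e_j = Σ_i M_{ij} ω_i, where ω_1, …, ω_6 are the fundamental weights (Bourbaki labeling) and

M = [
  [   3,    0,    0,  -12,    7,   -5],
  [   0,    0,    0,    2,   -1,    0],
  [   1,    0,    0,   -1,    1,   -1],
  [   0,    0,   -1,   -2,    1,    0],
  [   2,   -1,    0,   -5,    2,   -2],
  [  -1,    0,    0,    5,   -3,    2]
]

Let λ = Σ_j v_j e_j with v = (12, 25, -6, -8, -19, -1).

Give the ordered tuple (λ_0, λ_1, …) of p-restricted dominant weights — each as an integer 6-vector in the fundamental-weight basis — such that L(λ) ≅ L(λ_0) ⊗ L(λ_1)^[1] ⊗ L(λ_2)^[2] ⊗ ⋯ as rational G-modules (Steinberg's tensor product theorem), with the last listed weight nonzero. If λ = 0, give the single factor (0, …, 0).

In the fundamental-weight basis, λ has coordinates c = M·v (v = (12, 25, -6, -8, -19, -1)):
  c_1 = 3·12 + 0·25 + (0)·(-6) + (-12)·(-8) + (7)·(-19) + (-5)·(-1) = 4
  c_2 = 0·12 + 0·25 + (0)·(-6) + (2)·(-8) + (-1)·(-19) + (0)·(-1) = 3
  c_3 = 1·12 + 0·25 + (0)·(-6) + (-1)·(-8) + (1)·(-19) + (-1)·(-1) = 2
  c_4 = 0·12 + 0·25 + (-1)·(-6) + (-2)·(-8) + (1)·(-19) + (0)·(-1) = 3
  c_5 = 2·12 + (-1)·(25) + (0)·(-6) + (-5)·(-8) + (2)·(-19) + (-2)·(-1) = 3
  c_6 = (-1)·(12) + 0·25 + (0)·(-6) + (5)·(-8) + (-3)·(-19) + (2)·(-1) = 3
Expand coordinatewise in base 5:
  c_1 = 4 = 4·5^0
  c_2 = 3 = 3·5^0
  c_3 = 2 = 2·5^0
  c_4 = 3 = 3·5^0
  c_5 = 3 = 3·5^0
  c_6 = 3 = 3·5^0
λ_0 = (4, 3, 2, 3, 3, 3)

((4, 3, 2, 3, 3, 3),)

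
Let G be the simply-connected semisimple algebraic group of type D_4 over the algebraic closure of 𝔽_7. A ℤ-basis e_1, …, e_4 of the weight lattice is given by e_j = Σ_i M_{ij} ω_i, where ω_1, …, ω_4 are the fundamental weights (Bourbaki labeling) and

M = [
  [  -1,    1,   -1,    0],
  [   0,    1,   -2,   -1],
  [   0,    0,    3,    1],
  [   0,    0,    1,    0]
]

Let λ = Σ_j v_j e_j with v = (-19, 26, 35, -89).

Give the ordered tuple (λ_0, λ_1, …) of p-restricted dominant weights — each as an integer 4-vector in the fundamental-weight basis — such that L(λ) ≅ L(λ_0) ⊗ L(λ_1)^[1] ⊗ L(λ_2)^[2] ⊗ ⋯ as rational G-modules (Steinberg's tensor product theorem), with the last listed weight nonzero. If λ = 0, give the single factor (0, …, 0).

((3, 3, 2, 0), (1, 6, 2, 5))

ω-coordinates c = M·v, v = (-19, 26, 35, -89):
  c_1 = (-1)·(-19) + 1·26 + (-1)·(35) + (0)·(-89) = 10
  c_2 = (0)·(-19) + 1·26 + (-2)·(35) + (-1)·(-89) = 45
  c_3 = (0)·(-19) + 0·26 + 3·35 + (1)·(-89) = 16
  c_4 = (0)·(-19) + 0·26 + 1·35 + (0)·(-89) = 35
Expand coordinatewise in base 7:
  c_1 = 10 = 3·7^0 + 1·7^1
  c_2 = 45 = 3·7^0 + 6·7^1
  c_3 = 16 = 2·7^0 + 2·7^1
  c_4 = 35 = 0·7^0 + 5·7^1
Factor λ_0 = (3, 3, 2, 0)
Factor λ_1 = (1, 6, 2, 5)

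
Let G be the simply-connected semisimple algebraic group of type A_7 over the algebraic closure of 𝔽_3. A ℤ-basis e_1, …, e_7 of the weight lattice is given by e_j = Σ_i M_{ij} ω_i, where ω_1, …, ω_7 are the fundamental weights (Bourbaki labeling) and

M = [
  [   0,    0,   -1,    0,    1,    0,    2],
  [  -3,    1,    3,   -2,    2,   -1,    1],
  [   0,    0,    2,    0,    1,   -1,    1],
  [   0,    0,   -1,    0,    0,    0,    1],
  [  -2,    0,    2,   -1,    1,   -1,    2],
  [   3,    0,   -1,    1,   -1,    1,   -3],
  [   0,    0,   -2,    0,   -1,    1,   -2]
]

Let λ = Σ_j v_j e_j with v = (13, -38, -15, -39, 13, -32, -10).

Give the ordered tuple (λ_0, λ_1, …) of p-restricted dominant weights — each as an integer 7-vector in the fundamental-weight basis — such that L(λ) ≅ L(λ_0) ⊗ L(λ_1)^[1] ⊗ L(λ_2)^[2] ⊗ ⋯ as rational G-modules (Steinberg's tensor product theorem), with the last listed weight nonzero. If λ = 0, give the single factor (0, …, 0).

((2, 1, 2, 2, 2, 0, 2), (2, 1, 1, 1, 2, 0, 1))

Change of basis e → ω: c = M·v where v = (13, -38, -15, -39, 13, -32, -10):
  c_1 = 0·13 + (0)·(-38) + (-1)·(-15) + (0)·(-39) + 1·13 + (0)·(-32) + (2)·(-10) = 8
  c_2 = (-3)·(13) + (1)·(-38) + (3)·(-15) + (-2)·(-39) + 2·13 + (-1)·(-32) + (1)·(-10) = 4
  c_3 = 0·13 + (0)·(-38) + (2)·(-15) + (0)·(-39) + 1·13 + (-1)·(-32) + (1)·(-10) = 5
  c_4 = 0·13 + (0)·(-38) + (-1)·(-15) + (0)·(-39) + 0·13 + (0)·(-32) + (1)·(-10) = 5
  c_5 = (-2)·(13) + (0)·(-38) + (2)·(-15) + (-1)·(-39) + 1·13 + (-1)·(-32) + (2)·(-10) = 8
  c_6 = 3·13 + (0)·(-38) + (-1)·(-15) + (1)·(-39) + (-1)·(13) + (1)·(-32) + (-3)·(-10) = 0
  c_7 = 0·13 + (0)·(-38) + (-2)·(-15) + (0)·(-39) + (-1)·(13) + (1)·(-32) + (-2)·(-10) = 5
Expand coordinatewise in base 3:
  c_1 = 8 = 2·3^0 + 2·3^1
  c_2 = 4 = 1·3^0 + 1·3^1
  c_3 = 5 = 2·3^0 + 1·3^1
  c_4 = 5 = 2·3^0 + 1·3^1
  c_5 = 8 = 2·3^0 + 2·3^1
  c_6 = 0
  c_7 = 5 = 2·3^0 + 1·3^1
Factor λ_0 = (2, 1, 2, 2, 2, 0, 2)
Factor λ_1 = (2, 1, 1, 1, 2, 0, 1)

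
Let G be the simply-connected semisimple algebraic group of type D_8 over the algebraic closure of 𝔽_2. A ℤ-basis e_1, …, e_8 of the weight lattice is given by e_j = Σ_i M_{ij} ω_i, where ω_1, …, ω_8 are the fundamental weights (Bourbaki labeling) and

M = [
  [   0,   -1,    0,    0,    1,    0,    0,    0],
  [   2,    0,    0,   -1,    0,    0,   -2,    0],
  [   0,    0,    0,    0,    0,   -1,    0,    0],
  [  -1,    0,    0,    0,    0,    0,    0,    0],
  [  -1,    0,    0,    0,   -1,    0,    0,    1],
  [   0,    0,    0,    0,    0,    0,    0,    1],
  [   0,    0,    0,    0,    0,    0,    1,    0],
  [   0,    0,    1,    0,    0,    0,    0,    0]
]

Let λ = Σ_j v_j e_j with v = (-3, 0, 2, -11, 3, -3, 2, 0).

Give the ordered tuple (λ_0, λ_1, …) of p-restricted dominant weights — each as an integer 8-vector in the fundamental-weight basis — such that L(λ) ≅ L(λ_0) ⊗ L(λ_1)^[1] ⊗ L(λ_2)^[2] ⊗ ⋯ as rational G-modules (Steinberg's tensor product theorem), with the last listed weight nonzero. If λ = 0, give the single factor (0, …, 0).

Converting to the ω-basis (c_i = row i of M dotted with v = (-3, 0, 2, -11, 3, -3, 2, 0)):
  c_1 = (0)·(-3) + (-1)·(0) + 0·2 + (0)·(-11) + 1·3 + (0)·(-3) + 0·2 + 0·0 = 3
  c_2 = (2)·(-3) + 0·0 + 0·2 + (-1)·(-11) + 0·3 + (0)·(-3) + (-2)·(2) + 0·0 = 1
  c_3 = (0)·(-3) + 0·0 + 0·2 + (0)·(-11) + 0·3 + (-1)·(-3) + 0·2 + 0·0 = 3
  c_4 = (-1)·(-3) + 0·0 + 0·2 + (0)·(-11) + 0·3 + (0)·(-3) + 0·2 + 0·0 = 3
  c_5 = (-1)·(-3) + 0·0 + 0·2 + (0)·(-11) + (-1)·(3) + (0)·(-3) + 0·2 + 1·0 = 0
  c_6 = (0)·(-3) + 0·0 + 0·2 + (0)·(-11) + 0·3 + (0)·(-3) + 0·2 + 1·0 = 0
  c_7 = (0)·(-3) + 0·0 + 0·2 + (0)·(-11) + 0·3 + (0)·(-3) + 1·2 + 0·0 = 2
  c_8 = (0)·(-3) + 0·0 + 1·2 + (0)·(-11) + 0·3 + (0)·(-3) + 0·2 + 0·0 = 2
Writing each c_i in base p = 2:
  c_1 = 3 = 1·2^0 + 1·2^1
  c_2 = 1 = 1·2^0
  c_3 = 3 = 1·2^0 + 1·2^1
  c_4 = 3 = 1·2^0 + 1·2^1
  c_5 = 0
  c_6 = 0
  c_7 = 2 = 0·2^0 + 1·2^1
  c_8 = 2 = 0·2^0 + 1·2^1
λ_0 = (1, 1, 1, 1, 0, 0, 0, 0)
λ_1 = (1, 0, 1, 1, 0, 0, 1, 1)

((1, 1, 1, 1, 0, 0, 0, 0), (1, 0, 1, 1, 0, 0, 1, 1))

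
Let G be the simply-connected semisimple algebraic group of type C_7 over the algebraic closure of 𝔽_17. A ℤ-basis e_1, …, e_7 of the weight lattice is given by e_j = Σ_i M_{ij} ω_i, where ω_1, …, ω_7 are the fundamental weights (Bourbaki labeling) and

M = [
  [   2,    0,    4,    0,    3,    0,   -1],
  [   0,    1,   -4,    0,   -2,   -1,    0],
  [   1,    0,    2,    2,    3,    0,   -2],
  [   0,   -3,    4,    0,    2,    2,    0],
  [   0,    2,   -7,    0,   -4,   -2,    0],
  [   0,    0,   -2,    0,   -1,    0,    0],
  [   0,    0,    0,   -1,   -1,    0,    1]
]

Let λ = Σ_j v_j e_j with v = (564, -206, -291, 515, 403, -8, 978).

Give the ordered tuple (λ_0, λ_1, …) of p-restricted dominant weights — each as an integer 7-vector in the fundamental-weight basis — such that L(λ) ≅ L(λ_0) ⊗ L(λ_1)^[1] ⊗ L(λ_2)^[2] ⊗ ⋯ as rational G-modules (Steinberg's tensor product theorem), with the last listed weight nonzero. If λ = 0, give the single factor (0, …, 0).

((8, 7, 10, 6, 12, 9, 9), (11, 9, 15, 14, 1, 10, 3))

Compute c_i = Σ_j M_{ij} v_j with v = (564, -206, -291, 515, 403, -8, 978):
  c_1 = (2)·(564) + (0)·(-206) + (4)·(-291) + (0)·(515) + (3)·(403) + (0)·(-8) + (-1)·(978) = 195
  c_2 = (0)·(564) + (1)·(-206) + (-4)·(-291) + (0)·(515) + (-2)·(403) + (-1)·(-8) + (0)·(978) = 160
  c_3 = (1)·(564) + (0)·(-206) + (2)·(-291) + (2)·(515) + (3)·(403) + (0)·(-8) + (-2)·(978) = 265
  c_4 = (0)·(564) + (-3)·(-206) + (4)·(-291) + (0)·(515) + (2)·(403) + (2)·(-8) + (0)·(978) = 244
  c_5 = (0)·(564) + (2)·(-206) + (-7)·(-291) + (0)·(515) + (-4)·(403) + (-2)·(-8) + (0)·(978) = 29
  c_6 = (0)·(564) + (0)·(-206) + (-2)·(-291) + (0)·(515) + (-1)·(403) + (0)·(-8) + (0)·(978) = 179
  c_7 = (0)·(564) + (0)·(-206) + (0)·(-291) + (-1)·(515) + (-1)·(403) + (0)·(-8) + (1)·(978) = 60
Writing each c_i in base p = 17:
  c_1 = 195 = 8·17^0 + 11·17^1
  c_2 = 160 = 7·17^0 + 9·17^1
  c_3 = 265 = 10·17^0 + 15·17^1
  c_4 = 244 = 6·17^0 + 14·17^1
  c_5 = 29 = 12·17^0 + 1·17^1
  c_6 = 179 = 9·17^0 + 10·17^1
  c_7 = 60 = 9·17^0 + 3·17^1
p-restricted factor λ_0 = (8, 7, 10, 6, 12, 9, 9)
p-restricted factor λ_1 = (11, 9, 15, 14, 1, 10, 3)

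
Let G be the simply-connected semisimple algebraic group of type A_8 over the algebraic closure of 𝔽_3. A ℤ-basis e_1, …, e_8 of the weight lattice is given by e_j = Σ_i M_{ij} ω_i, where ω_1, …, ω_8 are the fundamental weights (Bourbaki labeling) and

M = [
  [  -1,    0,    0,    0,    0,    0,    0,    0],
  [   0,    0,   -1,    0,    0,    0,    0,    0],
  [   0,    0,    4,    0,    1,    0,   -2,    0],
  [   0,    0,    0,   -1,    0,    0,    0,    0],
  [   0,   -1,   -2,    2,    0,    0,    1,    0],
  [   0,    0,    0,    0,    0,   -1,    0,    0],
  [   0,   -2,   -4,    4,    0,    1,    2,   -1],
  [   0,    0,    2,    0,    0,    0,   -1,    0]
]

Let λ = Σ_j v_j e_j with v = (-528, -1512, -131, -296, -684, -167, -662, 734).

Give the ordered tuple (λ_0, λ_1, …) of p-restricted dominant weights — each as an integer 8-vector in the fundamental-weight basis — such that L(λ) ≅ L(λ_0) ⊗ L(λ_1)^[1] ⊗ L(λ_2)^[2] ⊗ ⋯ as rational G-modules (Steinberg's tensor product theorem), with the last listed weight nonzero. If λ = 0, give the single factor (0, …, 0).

((0, 2, 2, 2, 1, 2, 1, 1), (2, 1, 2, 2, 2, 1, 1, 1), (1, 2, 0, 2, 0, 0, 0, 2), (1, 1, 1, 1, 1, 0, 2, 2), (0, 1, 1, 0, 0, 2, 1, 1), (2, 0, 0, 1, 2, 0, 0, 1))

In the fundamental-weight basis, λ has coordinates c = M·v (v = (-528, -1512, -131, -296, -684, -167, -662, 734)):
  c_1 = (-1)·(-528) + (0)·(-1512) + (0)·(-131) + (0)·(-296) + (0)·(-684) + (0)·(-167) + (0)·(-662) + (0)·(734) = 528
  c_2 = (0)·(-528) + (0)·(-1512) + (-1)·(-131) + (0)·(-296) + (0)·(-684) + (0)·(-167) + (0)·(-662) + (0)·(734) = 131
  c_3 = (0)·(-528) + (0)·(-1512) + (4)·(-131) + (0)·(-296) + (1)·(-684) + (0)·(-167) + (-2)·(-662) + (0)·(734) = 116
  c_4 = (0)·(-528) + (0)·(-1512) + (0)·(-131) + (-1)·(-296) + (0)·(-684) + (0)·(-167) + (0)·(-662) + (0)·(734) = 296
  c_5 = (0)·(-528) + (-1)·(-1512) + (-2)·(-131) + (2)·(-296) + (0)·(-684) + (0)·(-167) + (1)·(-662) + (0)·(734) = 520
  c_6 = (0)·(-528) + (0)·(-1512) + (0)·(-131) + (0)·(-296) + (0)·(-684) + (-1)·(-167) + (0)·(-662) + (0)·(734) = 167
  c_7 = (0)·(-528) + (-2)·(-1512) + (-4)·(-131) + (4)·(-296) + (0)·(-684) + (1)·(-167) + (2)·(-662) + (-1)·(734) = 139
  c_8 = (0)·(-528) + (0)·(-1512) + (2)·(-131) + (0)·(-296) + (0)·(-684) + (0)·(-167) + (-1)·(-662) + (0)·(734) = 400
Expand coordinatewise in base 3:
  c_1 = 528 = 0·3^0 + 2·3^1 + 1·3^2 + 1·3^3 + 0·3^4 + 2·3^5
  c_2 = 131 = 2·3^0 + 1·3^1 + 2·3^2 + 1·3^3 + 1·3^4
  c_3 = 116 = 2·3^0 + 2·3^1 + 0·3^2 + 1·3^3 + 1·3^4
  c_4 = 296 = 2·3^0 + 2·3^1 + 2·3^2 + 1·3^3 + 0·3^4 + 1·3^5
  c_5 = 520 = 1·3^0 + 2·3^1 + 0·3^2 + 1·3^3 + 0·3^4 + 2·3^5
  c_6 = 167 = 2·3^0 + 1·3^1 + 0·3^2 + 0·3^3 + 2·3^4
  c_7 = 139 = 1·3^0 + 1·3^1 + 0·3^2 + 2·3^3 + 1·3^4
  c_8 = 400 = 1·3^0 + 1·3^1 + 2·3^2 + 2·3^3 + 1·3^4 + 1·3^5
p-restricted factor λ_0 = (0, 2, 2, 2, 1, 2, 1, 1)
p-restricted factor λ_1 = (2, 1, 2, 2, 2, 1, 1, 1)
p-restricted factor λ_2 = (1, 2, 0, 2, 0, 0, 0, 2)
p-restricted factor λ_3 = (1, 1, 1, 1, 1, 0, 2, 2)
p-restricted factor λ_4 = (0, 1, 1, 0, 0, 2, 1, 1)
p-restricted factor λ_5 = (2, 0, 0, 1, 2, 0, 0, 1)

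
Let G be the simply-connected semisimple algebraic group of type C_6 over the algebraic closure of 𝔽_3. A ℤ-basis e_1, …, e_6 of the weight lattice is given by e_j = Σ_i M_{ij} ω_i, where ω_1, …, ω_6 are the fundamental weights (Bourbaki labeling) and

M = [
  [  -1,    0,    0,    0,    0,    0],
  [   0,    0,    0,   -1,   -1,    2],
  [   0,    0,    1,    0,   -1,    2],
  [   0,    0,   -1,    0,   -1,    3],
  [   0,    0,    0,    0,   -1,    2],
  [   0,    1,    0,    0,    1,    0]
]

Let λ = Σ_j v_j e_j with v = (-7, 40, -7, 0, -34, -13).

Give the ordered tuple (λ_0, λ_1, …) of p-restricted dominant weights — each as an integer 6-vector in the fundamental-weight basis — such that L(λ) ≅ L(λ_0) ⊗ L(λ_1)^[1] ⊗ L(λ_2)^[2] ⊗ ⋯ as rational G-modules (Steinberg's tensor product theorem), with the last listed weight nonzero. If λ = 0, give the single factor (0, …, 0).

((1, 2, 1, 2, 2, 0), (2, 2, 0, 0, 2, 2))

Compute c_i = Σ_j M_{ij} v_j with v = (-7, 40, -7, 0, -34, -13):
  c_1 = (-1)·(-7) + 0·40 + (0)·(-7) + 0·0 + (0)·(-34) + (0)·(-13) = 7
  c_2 = (0)·(-7) + 0·40 + (0)·(-7) + (-1)·(0) + (-1)·(-34) + (2)·(-13) = 8
  c_3 = (0)·(-7) + 0·40 + (1)·(-7) + 0·0 + (-1)·(-34) + (2)·(-13) = 1
  c_4 = (0)·(-7) + 0·40 + (-1)·(-7) + 0·0 + (-1)·(-34) + (3)·(-13) = 2
  c_5 = (0)·(-7) + 0·40 + (0)·(-7) + 0·0 + (-1)·(-34) + (2)·(-13) = 8
  c_6 = (0)·(-7) + 1·40 + (0)·(-7) + 0·0 + (1)·(-34) + (0)·(-13) = 6
Writing each c_i in base p = 3:
  c_1 = 7 = 1·3^0 + 2·3^1
  c_2 = 8 = 2·3^0 + 2·3^1
  c_3 = 1 = 1·3^0
  c_4 = 2 = 2·3^0
  c_5 = 8 = 2·3^0 + 2·3^1
  c_6 = 6 = 0·3^0 + 2·3^1
Factor λ_0 = (1, 2, 1, 2, 2, 0)
Factor λ_1 = (2, 2, 0, 0, 2, 2)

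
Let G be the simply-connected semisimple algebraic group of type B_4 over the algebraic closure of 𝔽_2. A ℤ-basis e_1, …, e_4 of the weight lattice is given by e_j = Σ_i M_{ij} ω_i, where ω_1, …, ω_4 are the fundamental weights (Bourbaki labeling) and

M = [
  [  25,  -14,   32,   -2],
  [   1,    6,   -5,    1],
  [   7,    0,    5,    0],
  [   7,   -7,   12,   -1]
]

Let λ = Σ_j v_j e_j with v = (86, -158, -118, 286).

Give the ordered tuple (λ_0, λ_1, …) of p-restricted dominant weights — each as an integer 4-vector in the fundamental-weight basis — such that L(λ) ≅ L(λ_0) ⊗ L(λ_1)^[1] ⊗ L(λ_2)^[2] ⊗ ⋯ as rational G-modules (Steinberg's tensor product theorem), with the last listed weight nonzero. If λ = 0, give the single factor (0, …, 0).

Compute c_i = Σ_j M_{ij} v_j with v = (86, -158, -118, 286):
  c_1 = (25)·(86) + (-14)·(-158) + (32)·(-118) + (-2)·(286) = 14
  c_2 = (1)·(86) + (6)·(-158) + (-5)·(-118) + (1)·(286) = 14
  c_3 = (7)·(86) + (0)·(-158) + (5)·(-118) + (0)·(286) = 12
  c_4 = (7)·(86) + (-7)·(-158) + (12)·(-118) + (-1)·(286) = 6
p = 2; digits c_i = Σ_j d_{ij}·2^j, 0 ≤ d_{ij} < 2:
  c_1 = 14 = 0·2^0 + 1·2^1 + 1·2^2 + 1·2^3
  c_2 = 14 = 0·2^0 + 1·2^1 + 1·2^2 + 1·2^3
  c_3 = 12 = 0·2^0 + 0·2^1 + 1·2^2 + 1·2^3
  c_4 = 6 = 0·2^0 + 1·2^1 + 1·2^2
λ_0 = (0, 0, 0, 0)
λ_1 = (1, 1, 0, 1)
λ_2 = (1, 1, 1, 1)
λ_3 = (1, 1, 1, 0)

((0, 0, 0, 0), (1, 1, 0, 1), (1, 1, 1, 1), (1, 1, 1, 0))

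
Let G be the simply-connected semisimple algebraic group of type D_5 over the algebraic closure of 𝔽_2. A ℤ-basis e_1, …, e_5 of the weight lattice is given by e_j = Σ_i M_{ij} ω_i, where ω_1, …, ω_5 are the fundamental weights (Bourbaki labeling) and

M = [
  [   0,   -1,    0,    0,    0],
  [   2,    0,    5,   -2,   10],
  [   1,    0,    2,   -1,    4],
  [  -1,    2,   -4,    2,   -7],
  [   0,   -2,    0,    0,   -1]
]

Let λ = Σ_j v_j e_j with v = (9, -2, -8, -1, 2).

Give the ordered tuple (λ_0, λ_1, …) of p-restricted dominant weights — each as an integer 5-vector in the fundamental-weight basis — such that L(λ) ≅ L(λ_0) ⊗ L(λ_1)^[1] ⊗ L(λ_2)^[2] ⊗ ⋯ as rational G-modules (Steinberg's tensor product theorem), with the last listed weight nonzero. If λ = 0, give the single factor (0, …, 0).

((0, 0, 0, 1, 0), (1, 0, 1, 1, 1))

Converting to the ω-basis (c_i = row i of M dotted with v = (9, -2, -8, -1, 2)):
  c_1 = 0·9 + (-1)·(-2) + (0)·(-8) + (0)·(-1) + 0·2 = 2
  c_2 = 2·9 + (0)·(-2) + (5)·(-8) + (-2)·(-1) + 10·2 = 0
  c_3 = 1·9 + (0)·(-2) + (2)·(-8) + (-1)·(-1) + 4·2 = 2
  c_4 = (-1)·(9) + (2)·(-2) + (-4)·(-8) + (2)·(-1) + (-7)·(2) = 3
  c_5 = 0·9 + (-2)·(-2) + (0)·(-8) + (0)·(-1) + (-1)·(2) = 2
Base-2 expansion of each c_i:
  c_1 = 2 = 0·2^0 + 1·2^1
  c_2 = 0
  c_3 = 2 = 0·2^0 + 1·2^1
  c_4 = 3 = 1·2^0 + 1·2^1
  c_5 = 2 = 0·2^0 + 1·2^1
p-restricted factor λ_0 = (0, 0, 0, 1, 0)
p-restricted factor λ_1 = (1, 0, 1, 1, 1)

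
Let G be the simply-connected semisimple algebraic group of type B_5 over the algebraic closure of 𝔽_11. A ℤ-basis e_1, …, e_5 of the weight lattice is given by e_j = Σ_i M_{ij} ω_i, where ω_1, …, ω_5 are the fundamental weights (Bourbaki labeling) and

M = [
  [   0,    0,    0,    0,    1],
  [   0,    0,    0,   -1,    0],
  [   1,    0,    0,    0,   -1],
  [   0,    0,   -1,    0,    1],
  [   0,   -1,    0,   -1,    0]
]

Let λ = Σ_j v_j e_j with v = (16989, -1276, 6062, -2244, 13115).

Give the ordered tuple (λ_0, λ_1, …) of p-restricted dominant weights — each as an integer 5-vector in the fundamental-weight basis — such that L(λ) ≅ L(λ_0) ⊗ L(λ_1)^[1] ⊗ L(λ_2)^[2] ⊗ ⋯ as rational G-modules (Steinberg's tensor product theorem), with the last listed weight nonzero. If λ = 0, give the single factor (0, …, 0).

Converting to the ω-basis (c_i = row i of M dotted with v = (16989, -1276, 6062, -2244, 13115)):
  c_1 = (0)·(16989) + (0)·(-1276) + (0)·(6062) + (0)·(-2244) + (1)·(13115) = 13115
  c_2 = (0)·(16989) + (0)·(-1276) + (0)·(6062) + (-1)·(-2244) + (0)·(13115) = 2244
  c_3 = (1)·(16989) + (0)·(-1276) + (0)·(6062) + (0)·(-2244) + (-1)·(13115) = 3874
  c_4 = (0)·(16989) + (0)·(-1276) + (-1)·(6062) + (0)·(-2244) + (1)·(13115) = 7053
  c_5 = (0)·(16989) + (-1)·(-1276) + (0)·(6062) + (-1)·(-2244) + (0)·(13115) = 3520
p = 11; digits c_i = Σ_j d_{ij}·11^j, 0 ≤ d_{ij} < 11:
  c_1 = 13115 = 3·11^0 + 4·11^1 + 9·11^2 + 9·11^3
  c_2 = 2244 = 0·11^0 + 6·11^1 + 7·11^2 + 1·11^3
  c_3 = 3874 = 2·11^0 + 0·11^1 + 10·11^2 + 2·11^3
  c_4 = 7053 = 2·11^0 + 3·11^1 + 3·11^2 + 5·11^3
  c_5 = 3520 = 0·11^0 + 1·11^1 + 7·11^2 + 2·11^3
p-restricted factor λ_0 = (3, 0, 2, 2, 0)
p-restricted factor λ_1 = (4, 6, 0, 3, 1)
p-restricted factor λ_2 = (9, 7, 10, 3, 7)
p-restricted factor λ_3 = (9, 1, 2, 5, 2)

((3, 0, 2, 2, 0), (4, 6, 0, 3, 1), (9, 7, 10, 3, 7), (9, 1, 2, 5, 2))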